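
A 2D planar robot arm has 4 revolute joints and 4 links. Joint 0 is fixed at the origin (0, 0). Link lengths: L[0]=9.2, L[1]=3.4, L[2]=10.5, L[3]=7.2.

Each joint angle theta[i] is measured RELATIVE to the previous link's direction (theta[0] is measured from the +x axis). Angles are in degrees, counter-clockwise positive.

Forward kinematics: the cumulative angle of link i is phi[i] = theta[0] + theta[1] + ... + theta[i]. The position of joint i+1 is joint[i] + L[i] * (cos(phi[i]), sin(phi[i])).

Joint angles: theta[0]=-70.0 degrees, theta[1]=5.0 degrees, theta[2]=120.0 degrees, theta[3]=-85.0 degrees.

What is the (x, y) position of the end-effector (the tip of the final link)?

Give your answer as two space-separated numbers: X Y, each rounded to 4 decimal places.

joint[0] = (0.0000, 0.0000)  (base)
link 0: phi[0] = -70 = -70 deg
  cos(-70 deg) = 0.3420, sin(-70 deg) = -0.9397
  joint[1] = (0.0000, 0.0000) + 9.2 * (0.3420, -0.9397) = (0.0000 + 3.1466, 0.0000 + -8.6452) = (3.1466, -8.6452)
link 1: phi[1] = -70 + 5 = -65 deg
  cos(-65 deg) = 0.4226, sin(-65 deg) = -0.9063
  joint[2] = (3.1466, -8.6452) + 3.4 * (0.4226, -0.9063) = (3.1466 + 1.4369, -8.6452 + -3.0814) = (4.5835, -11.7266)
link 2: phi[2] = -70 + 5 + 120 = 55 deg
  cos(55 deg) = 0.5736, sin(55 deg) = 0.8192
  joint[3] = (4.5835, -11.7266) + 10.5 * (0.5736, 0.8192) = (4.5835 + 6.0226, -11.7266 + 8.6011) = (10.6060, -3.1255)
link 3: phi[3] = -70 + 5 + 120 + -85 = -30 deg
  cos(-30 deg) = 0.8660, sin(-30 deg) = -0.5000
  joint[4] = (10.6060, -3.1255) + 7.2 * (0.8660, -0.5000) = (10.6060 + 6.2354, -3.1255 + -3.6000) = (16.8414, -6.7255)
End effector: (16.8414, -6.7255)

Answer: 16.8414 -6.7255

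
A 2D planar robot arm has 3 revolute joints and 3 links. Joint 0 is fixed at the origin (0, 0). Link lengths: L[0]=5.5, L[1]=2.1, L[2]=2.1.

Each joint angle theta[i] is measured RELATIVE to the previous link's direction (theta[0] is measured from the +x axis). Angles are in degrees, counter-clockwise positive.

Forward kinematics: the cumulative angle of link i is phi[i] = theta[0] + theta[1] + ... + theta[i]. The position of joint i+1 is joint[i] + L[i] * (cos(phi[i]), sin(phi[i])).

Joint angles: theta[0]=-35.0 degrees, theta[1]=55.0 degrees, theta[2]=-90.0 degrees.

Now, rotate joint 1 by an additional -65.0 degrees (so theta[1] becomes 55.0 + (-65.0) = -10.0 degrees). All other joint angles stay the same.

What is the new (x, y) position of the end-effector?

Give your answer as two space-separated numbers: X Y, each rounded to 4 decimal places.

Answer: 4.5053 -6.1245

Derivation:
joint[0] = (0.0000, 0.0000)  (base)
link 0: phi[0] = -35 = -35 deg
  cos(-35 deg) = 0.8192, sin(-35 deg) = -0.5736
  joint[1] = (0.0000, 0.0000) + 5.5 * (0.8192, -0.5736) = (0.0000 + 4.5053, 0.0000 + -3.1547) = (4.5053, -3.1547)
link 1: phi[1] = -35 + -10 = -45 deg
  cos(-45 deg) = 0.7071, sin(-45 deg) = -0.7071
  joint[2] = (4.5053, -3.1547) + 2.1 * (0.7071, -0.7071) = (4.5053 + 1.4849, -3.1547 + -1.4849) = (5.9903, -4.6396)
link 2: phi[2] = -35 + -10 + -90 = -135 deg
  cos(-135 deg) = -0.7071, sin(-135 deg) = -0.7071
  joint[3] = (5.9903, -4.6396) + 2.1 * (-0.7071, -0.7071) = (5.9903 + -1.4849, -4.6396 + -1.4849) = (4.5053, -6.1245)
End effector: (4.5053, -6.1245)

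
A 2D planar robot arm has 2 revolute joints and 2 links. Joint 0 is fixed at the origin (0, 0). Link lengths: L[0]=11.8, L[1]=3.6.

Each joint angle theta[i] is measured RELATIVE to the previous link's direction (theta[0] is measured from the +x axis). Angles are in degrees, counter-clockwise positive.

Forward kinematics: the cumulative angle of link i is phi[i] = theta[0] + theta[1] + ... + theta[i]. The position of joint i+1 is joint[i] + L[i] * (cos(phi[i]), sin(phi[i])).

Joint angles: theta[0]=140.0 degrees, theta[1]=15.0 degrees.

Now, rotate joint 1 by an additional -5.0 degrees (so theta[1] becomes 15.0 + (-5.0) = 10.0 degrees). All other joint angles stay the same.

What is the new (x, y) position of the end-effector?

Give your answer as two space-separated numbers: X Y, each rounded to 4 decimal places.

Answer: -12.1570 9.3849

Derivation:
joint[0] = (0.0000, 0.0000)  (base)
link 0: phi[0] = 140 = 140 deg
  cos(140 deg) = -0.7660, sin(140 deg) = 0.6428
  joint[1] = (0.0000, 0.0000) + 11.8 * (-0.7660, 0.6428) = (0.0000 + -9.0393, 0.0000 + 7.5849) = (-9.0393, 7.5849)
link 1: phi[1] = 140 + 10 = 150 deg
  cos(150 deg) = -0.8660, sin(150 deg) = 0.5000
  joint[2] = (-9.0393, 7.5849) + 3.6 * (-0.8660, 0.5000) = (-9.0393 + -3.1177, 7.5849 + 1.8000) = (-12.1570, 9.3849)
End effector: (-12.1570, 9.3849)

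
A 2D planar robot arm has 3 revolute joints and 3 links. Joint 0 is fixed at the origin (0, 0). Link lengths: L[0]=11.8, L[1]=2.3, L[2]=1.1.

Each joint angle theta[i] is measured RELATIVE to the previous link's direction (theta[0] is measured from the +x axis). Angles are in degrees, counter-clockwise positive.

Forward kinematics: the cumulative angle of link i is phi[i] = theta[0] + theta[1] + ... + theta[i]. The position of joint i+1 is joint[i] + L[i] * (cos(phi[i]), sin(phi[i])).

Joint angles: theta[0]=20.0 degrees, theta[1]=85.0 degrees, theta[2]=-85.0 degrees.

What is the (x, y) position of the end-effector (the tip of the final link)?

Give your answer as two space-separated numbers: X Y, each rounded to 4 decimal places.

Answer: 11.5268 6.6337

Derivation:
joint[0] = (0.0000, 0.0000)  (base)
link 0: phi[0] = 20 = 20 deg
  cos(20 deg) = 0.9397, sin(20 deg) = 0.3420
  joint[1] = (0.0000, 0.0000) + 11.8 * (0.9397, 0.3420) = (0.0000 + 11.0884, 0.0000 + 4.0358) = (11.0884, 4.0358)
link 1: phi[1] = 20 + 85 = 105 deg
  cos(105 deg) = -0.2588, sin(105 deg) = 0.9659
  joint[2] = (11.0884, 4.0358) + 2.3 * (-0.2588, 0.9659) = (11.0884 + -0.5953, 4.0358 + 2.2216) = (10.4931, 6.2575)
link 2: phi[2] = 20 + 85 + -85 = 20 deg
  cos(20 deg) = 0.9397, sin(20 deg) = 0.3420
  joint[3] = (10.4931, 6.2575) + 1.1 * (0.9397, 0.3420) = (10.4931 + 1.0337, 6.2575 + 0.3762) = (11.5268, 6.6337)
End effector: (11.5268, 6.6337)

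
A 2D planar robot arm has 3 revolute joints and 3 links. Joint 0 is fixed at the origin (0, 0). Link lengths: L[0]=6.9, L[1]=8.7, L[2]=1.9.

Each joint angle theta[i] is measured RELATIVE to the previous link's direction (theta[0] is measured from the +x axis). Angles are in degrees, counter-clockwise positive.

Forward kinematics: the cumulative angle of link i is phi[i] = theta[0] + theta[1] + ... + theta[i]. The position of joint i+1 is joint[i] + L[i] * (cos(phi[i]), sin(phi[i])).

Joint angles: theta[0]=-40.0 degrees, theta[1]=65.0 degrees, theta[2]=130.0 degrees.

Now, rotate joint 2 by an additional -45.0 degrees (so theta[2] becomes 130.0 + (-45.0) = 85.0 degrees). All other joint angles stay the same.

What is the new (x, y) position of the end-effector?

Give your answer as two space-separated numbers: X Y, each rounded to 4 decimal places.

Answer: 12.5207 1.0270

Derivation:
joint[0] = (0.0000, 0.0000)  (base)
link 0: phi[0] = -40 = -40 deg
  cos(-40 deg) = 0.7660, sin(-40 deg) = -0.6428
  joint[1] = (0.0000, 0.0000) + 6.9 * (0.7660, -0.6428) = (0.0000 + 5.2857, 0.0000 + -4.4352) = (5.2857, -4.4352)
link 1: phi[1] = -40 + 65 = 25 deg
  cos(25 deg) = 0.9063, sin(25 deg) = 0.4226
  joint[2] = (5.2857, -4.4352) + 8.7 * (0.9063, 0.4226) = (5.2857 + 7.8849, -4.4352 + 3.6768) = (13.1706, -0.7585)
link 2: phi[2] = -40 + 65 + 85 = 110 deg
  cos(110 deg) = -0.3420, sin(110 deg) = 0.9397
  joint[3] = (13.1706, -0.7585) + 1.9 * (-0.3420, 0.9397) = (13.1706 + -0.6498, -0.7585 + 1.7854) = (12.5207, 1.0270)
End effector: (12.5207, 1.0270)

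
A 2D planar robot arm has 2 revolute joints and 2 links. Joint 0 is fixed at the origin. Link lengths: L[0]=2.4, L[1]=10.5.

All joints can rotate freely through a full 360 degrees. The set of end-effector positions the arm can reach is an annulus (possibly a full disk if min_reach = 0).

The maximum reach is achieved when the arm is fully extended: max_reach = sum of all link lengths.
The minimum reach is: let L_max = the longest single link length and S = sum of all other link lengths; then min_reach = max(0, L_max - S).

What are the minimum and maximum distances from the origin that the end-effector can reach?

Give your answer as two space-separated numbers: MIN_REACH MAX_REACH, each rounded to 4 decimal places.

Link lengths: [2.4, 10.5]
max_reach = 2.4 + 10.5 = 12.9
L_max = max([2.4, 10.5]) = 10.5
S (sum of others) = 12.9 - 10.5 = 2.4
min_reach = max(0, 10.5 - 2.4) = max(0, 8.1) = 8.1

Answer: 8.1000 12.9000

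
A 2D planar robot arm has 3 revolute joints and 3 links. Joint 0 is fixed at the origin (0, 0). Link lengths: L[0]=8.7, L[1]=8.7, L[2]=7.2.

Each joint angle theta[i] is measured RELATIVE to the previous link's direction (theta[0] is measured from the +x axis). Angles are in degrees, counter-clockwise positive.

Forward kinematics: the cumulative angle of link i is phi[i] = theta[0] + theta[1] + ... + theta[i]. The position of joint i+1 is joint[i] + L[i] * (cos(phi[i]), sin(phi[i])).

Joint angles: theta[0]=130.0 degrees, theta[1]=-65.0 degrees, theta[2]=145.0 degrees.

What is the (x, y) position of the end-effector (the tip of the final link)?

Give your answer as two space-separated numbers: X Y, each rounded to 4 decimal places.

joint[0] = (0.0000, 0.0000)  (base)
link 0: phi[0] = 130 = 130 deg
  cos(130 deg) = -0.6428, sin(130 deg) = 0.7660
  joint[1] = (0.0000, 0.0000) + 8.7 * (-0.6428, 0.7660) = (0.0000 + -5.5923, 0.0000 + 6.6646) = (-5.5923, 6.6646)
link 1: phi[1] = 130 + -65 = 65 deg
  cos(65 deg) = 0.4226, sin(65 deg) = 0.9063
  joint[2] = (-5.5923, 6.6646) + 8.7 * (0.4226, 0.9063) = (-5.5923 + 3.6768, 6.6646 + 7.8849) = (-1.9155, 14.5495)
link 2: phi[2] = 130 + -65 + 145 = 210 deg
  cos(210 deg) = -0.8660, sin(210 deg) = -0.5000
  joint[3] = (-1.9155, 14.5495) + 7.2 * (-0.8660, -0.5000) = (-1.9155 + -6.2354, 14.5495 + -3.6000) = (-8.1509, 10.9495)
End effector: (-8.1509, 10.9495)

Answer: -8.1509 10.9495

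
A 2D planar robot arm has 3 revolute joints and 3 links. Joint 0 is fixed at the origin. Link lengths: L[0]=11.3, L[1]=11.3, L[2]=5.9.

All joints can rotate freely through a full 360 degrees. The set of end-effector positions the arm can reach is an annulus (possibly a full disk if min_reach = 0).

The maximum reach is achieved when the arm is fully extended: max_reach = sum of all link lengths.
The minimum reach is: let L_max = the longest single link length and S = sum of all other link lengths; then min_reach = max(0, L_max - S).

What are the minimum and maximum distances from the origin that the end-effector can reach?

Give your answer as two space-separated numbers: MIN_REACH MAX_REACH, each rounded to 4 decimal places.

Link lengths: [11.3, 11.3, 5.9]
max_reach = 11.3 + 11.3 + 5.9 = 28.5
L_max = max([11.3, 11.3, 5.9]) = 11.3
S (sum of others) = 28.5 - 11.3 = 17.2
min_reach = max(0, 11.3 - 17.2) = max(0, -5.9) = 0

Answer: 0.0000 28.5000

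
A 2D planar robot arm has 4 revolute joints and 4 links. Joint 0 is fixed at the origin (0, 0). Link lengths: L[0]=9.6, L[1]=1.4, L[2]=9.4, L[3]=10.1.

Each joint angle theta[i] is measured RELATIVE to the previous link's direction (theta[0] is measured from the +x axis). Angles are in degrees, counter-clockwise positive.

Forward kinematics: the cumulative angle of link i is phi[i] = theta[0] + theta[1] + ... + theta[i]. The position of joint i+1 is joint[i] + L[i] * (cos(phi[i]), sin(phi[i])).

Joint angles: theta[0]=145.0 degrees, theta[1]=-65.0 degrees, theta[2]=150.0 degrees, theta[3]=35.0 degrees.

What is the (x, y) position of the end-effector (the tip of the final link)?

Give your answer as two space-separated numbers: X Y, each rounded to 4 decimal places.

joint[0] = (0.0000, 0.0000)  (base)
link 0: phi[0] = 145 = 145 deg
  cos(145 deg) = -0.8192, sin(145 deg) = 0.5736
  joint[1] = (0.0000, 0.0000) + 9.6 * (-0.8192, 0.5736) = (0.0000 + -7.8639, 0.0000 + 5.5063) = (-7.8639, 5.5063)
link 1: phi[1] = 145 + -65 = 80 deg
  cos(80 deg) = 0.1736, sin(80 deg) = 0.9848
  joint[2] = (-7.8639, 5.5063) + 1.4 * (0.1736, 0.9848) = (-7.8639 + 0.2431, 5.5063 + 1.3787) = (-7.6208, 6.8851)
link 2: phi[2] = 145 + -65 + 150 = 230 deg
  cos(230 deg) = -0.6428, sin(230 deg) = -0.7660
  joint[3] = (-7.6208, 6.8851) + 9.4 * (-0.6428, -0.7660) = (-7.6208 + -6.0422, 6.8851 + -7.2008) = (-13.6630, -0.3158)
link 3: phi[3] = 145 + -65 + 150 + 35 = 265 deg
  cos(265 deg) = -0.0872, sin(265 deg) = -0.9962
  joint[4] = (-13.6630, -0.3158) + 10.1 * (-0.0872, -0.9962) = (-13.6630 + -0.8803, -0.3158 + -10.0616) = (-14.5432, -10.3773)
End effector: (-14.5432, -10.3773)

Answer: -14.5432 -10.3773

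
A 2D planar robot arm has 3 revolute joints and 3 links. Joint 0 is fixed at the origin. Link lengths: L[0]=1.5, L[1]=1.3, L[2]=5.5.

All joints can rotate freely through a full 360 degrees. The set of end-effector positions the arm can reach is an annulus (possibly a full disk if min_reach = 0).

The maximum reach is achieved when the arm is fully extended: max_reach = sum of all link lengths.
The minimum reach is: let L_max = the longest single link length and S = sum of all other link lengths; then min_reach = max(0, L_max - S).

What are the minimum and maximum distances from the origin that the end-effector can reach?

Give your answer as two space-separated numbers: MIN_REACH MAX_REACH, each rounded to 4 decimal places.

Answer: 2.7000 8.3000

Derivation:
Link lengths: [1.5, 1.3, 5.5]
max_reach = 1.5 + 1.3 + 5.5 = 8.3
L_max = max([1.5, 1.3, 5.5]) = 5.5
S (sum of others) = 8.3 - 5.5 = 2.8
min_reach = max(0, 5.5 - 2.8) = max(0, 2.7) = 2.7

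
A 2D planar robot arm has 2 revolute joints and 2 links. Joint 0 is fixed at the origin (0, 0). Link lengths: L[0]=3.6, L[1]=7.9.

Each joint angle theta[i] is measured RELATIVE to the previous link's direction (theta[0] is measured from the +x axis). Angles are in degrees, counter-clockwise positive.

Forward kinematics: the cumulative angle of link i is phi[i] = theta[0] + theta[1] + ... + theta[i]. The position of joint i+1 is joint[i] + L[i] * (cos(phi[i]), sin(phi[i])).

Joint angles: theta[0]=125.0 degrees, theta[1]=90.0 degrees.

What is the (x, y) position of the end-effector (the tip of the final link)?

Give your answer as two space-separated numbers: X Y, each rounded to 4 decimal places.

joint[0] = (0.0000, 0.0000)  (base)
link 0: phi[0] = 125 = 125 deg
  cos(125 deg) = -0.5736, sin(125 deg) = 0.8192
  joint[1] = (0.0000, 0.0000) + 3.6 * (-0.5736, 0.8192) = (0.0000 + -2.0649, 0.0000 + 2.9489) = (-2.0649, 2.9489)
link 1: phi[1] = 125 + 90 = 215 deg
  cos(215 deg) = -0.8192, sin(215 deg) = -0.5736
  joint[2] = (-2.0649, 2.9489) + 7.9 * (-0.8192, -0.5736) = (-2.0649 + -6.4713, 2.9489 + -4.5313) = (-8.5362, -1.5823)
End effector: (-8.5362, -1.5823)

Answer: -8.5362 -1.5823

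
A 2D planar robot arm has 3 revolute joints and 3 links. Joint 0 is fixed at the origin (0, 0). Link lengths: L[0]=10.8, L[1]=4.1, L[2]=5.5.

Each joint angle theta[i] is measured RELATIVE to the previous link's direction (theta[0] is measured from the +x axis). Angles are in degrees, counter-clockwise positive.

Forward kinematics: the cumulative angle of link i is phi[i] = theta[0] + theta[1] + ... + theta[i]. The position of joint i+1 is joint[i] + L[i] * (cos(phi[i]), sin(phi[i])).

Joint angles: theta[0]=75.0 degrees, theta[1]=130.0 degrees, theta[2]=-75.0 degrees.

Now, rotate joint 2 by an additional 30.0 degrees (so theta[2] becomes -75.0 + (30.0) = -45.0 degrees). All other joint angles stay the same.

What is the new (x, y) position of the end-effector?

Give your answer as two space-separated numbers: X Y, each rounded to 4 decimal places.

Answer: -6.0889 10.5804

Derivation:
joint[0] = (0.0000, 0.0000)  (base)
link 0: phi[0] = 75 = 75 deg
  cos(75 deg) = 0.2588, sin(75 deg) = 0.9659
  joint[1] = (0.0000, 0.0000) + 10.8 * (0.2588, 0.9659) = (0.0000 + 2.7952, 0.0000 + 10.4320) = (2.7952, 10.4320)
link 1: phi[1] = 75 + 130 = 205 deg
  cos(205 deg) = -0.9063, sin(205 deg) = -0.4226
  joint[2] = (2.7952, 10.4320) + 4.1 * (-0.9063, -0.4226) = (2.7952 + -3.7159, 10.4320 + -1.7327) = (-0.9206, 8.6993)
link 2: phi[2] = 75 + 130 + -45 = 160 deg
  cos(160 deg) = -0.9397, sin(160 deg) = 0.3420
  joint[3] = (-0.9206, 8.6993) + 5.5 * (-0.9397, 0.3420) = (-0.9206 + -5.1683, 8.6993 + 1.8811) = (-6.0889, 10.5804)
End effector: (-6.0889, 10.5804)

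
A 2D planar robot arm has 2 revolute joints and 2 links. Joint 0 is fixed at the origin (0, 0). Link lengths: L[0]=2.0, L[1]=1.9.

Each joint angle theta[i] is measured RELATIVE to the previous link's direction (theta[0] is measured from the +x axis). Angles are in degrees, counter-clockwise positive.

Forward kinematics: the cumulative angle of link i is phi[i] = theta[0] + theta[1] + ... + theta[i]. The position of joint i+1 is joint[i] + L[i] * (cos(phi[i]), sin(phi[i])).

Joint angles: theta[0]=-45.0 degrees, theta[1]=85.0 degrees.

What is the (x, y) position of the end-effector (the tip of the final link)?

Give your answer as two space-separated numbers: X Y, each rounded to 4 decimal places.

Answer: 2.8697 -0.1929

Derivation:
joint[0] = (0.0000, 0.0000)  (base)
link 0: phi[0] = -45 = -45 deg
  cos(-45 deg) = 0.7071, sin(-45 deg) = -0.7071
  joint[1] = (0.0000, 0.0000) + 2 * (0.7071, -0.7071) = (0.0000 + 1.4142, 0.0000 + -1.4142) = (1.4142, -1.4142)
link 1: phi[1] = -45 + 85 = 40 deg
  cos(40 deg) = 0.7660, sin(40 deg) = 0.6428
  joint[2] = (1.4142, -1.4142) + 1.9 * (0.7660, 0.6428) = (1.4142 + 1.4555, -1.4142 + 1.2213) = (2.8697, -0.1929)
End effector: (2.8697, -0.1929)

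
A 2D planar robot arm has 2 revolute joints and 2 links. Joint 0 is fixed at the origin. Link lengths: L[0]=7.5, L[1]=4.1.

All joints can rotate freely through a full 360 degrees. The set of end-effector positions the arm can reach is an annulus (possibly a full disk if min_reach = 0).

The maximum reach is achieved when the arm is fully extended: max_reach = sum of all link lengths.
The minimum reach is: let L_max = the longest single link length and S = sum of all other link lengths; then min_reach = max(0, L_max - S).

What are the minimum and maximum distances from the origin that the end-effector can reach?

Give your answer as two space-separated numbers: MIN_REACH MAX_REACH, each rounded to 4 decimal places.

Answer: 3.4000 11.6000

Derivation:
Link lengths: [7.5, 4.1]
max_reach = 7.5 + 4.1 = 11.6
L_max = max([7.5, 4.1]) = 7.5
S (sum of others) = 11.6 - 7.5 = 4.1
min_reach = max(0, 7.5 - 4.1) = max(0, 3.4) = 3.4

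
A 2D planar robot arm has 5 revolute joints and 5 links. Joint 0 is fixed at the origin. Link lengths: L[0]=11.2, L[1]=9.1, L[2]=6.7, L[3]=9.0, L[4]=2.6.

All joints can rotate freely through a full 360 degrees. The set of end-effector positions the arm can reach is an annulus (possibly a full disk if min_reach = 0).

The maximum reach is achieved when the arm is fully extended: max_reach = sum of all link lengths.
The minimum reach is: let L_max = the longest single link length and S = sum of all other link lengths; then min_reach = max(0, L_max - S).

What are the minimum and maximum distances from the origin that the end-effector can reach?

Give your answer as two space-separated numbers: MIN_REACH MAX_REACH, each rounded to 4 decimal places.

Answer: 0.0000 38.6000

Derivation:
Link lengths: [11.2, 9.1, 6.7, 9.0, 2.6]
max_reach = 11.2 + 9.1 + 6.7 + 9 + 2.6 = 38.6
L_max = max([11.2, 9.1, 6.7, 9.0, 2.6]) = 11.2
S (sum of others) = 38.6 - 11.2 = 27.4
min_reach = max(0, 11.2 - 27.4) = max(0, -16.2) = 0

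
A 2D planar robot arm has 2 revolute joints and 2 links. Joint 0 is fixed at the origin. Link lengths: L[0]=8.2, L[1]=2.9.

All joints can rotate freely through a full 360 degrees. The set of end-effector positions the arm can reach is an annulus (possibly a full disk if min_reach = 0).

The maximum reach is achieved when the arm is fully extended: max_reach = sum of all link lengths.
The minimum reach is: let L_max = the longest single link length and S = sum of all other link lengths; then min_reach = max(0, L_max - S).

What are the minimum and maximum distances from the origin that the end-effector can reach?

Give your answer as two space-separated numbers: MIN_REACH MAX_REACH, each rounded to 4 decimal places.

Answer: 5.3000 11.1000

Derivation:
Link lengths: [8.2, 2.9]
max_reach = 8.2 + 2.9 = 11.1
L_max = max([8.2, 2.9]) = 8.2
S (sum of others) = 11.1 - 8.2 = 2.9
min_reach = max(0, 8.2 - 2.9) = max(0, 5.3) = 5.3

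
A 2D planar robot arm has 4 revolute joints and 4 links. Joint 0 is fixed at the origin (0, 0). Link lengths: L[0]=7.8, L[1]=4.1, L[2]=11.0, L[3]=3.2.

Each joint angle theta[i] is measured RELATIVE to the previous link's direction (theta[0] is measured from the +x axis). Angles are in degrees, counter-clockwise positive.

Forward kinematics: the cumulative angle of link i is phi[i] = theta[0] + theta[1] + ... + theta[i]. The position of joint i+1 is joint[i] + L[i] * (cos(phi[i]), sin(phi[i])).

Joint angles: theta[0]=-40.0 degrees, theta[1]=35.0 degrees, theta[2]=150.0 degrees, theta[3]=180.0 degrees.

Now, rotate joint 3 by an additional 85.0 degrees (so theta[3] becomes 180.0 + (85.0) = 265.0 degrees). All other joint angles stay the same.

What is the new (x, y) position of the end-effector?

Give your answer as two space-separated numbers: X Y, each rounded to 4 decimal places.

Answer: 3.1058 3.3896

Derivation:
joint[0] = (0.0000, 0.0000)  (base)
link 0: phi[0] = -40 = -40 deg
  cos(-40 deg) = 0.7660, sin(-40 deg) = -0.6428
  joint[1] = (0.0000, 0.0000) + 7.8 * (0.7660, -0.6428) = (0.0000 + 5.9751, 0.0000 + -5.0137) = (5.9751, -5.0137)
link 1: phi[1] = -40 + 35 = -5 deg
  cos(-5 deg) = 0.9962, sin(-5 deg) = -0.0872
  joint[2] = (5.9751, -5.0137) + 4.1 * (0.9962, -0.0872) = (5.9751 + 4.0844, -5.0137 + -0.3573) = (10.0595, -5.3711)
link 2: phi[2] = -40 + 35 + 150 = 145 deg
  cos(145 deg) = -0.8192, sin(145 deg) = 0.5736
  joint[3] = (10.0595, -5.3711) + 11 * (-0.8192, 0.5736) = (10.0595 + -9.0107, -5.3711 + 6.3093) = (1.0489, 0.9383)
link 3: phi[3] = -40 + 35 + 150 + 265 = 410 deg
  cos(410 deg) = 0.6428, sin(410 deg) = 0.7660
  joint[4] = (1.0489, 0.9383) + 3.2 * (0.6428, 0.7660) = (1.0489 + 2.0569, 0.9383 + 2.4513) = (3.1058, 3.3896)
End effector: (3.1058, 3.3896)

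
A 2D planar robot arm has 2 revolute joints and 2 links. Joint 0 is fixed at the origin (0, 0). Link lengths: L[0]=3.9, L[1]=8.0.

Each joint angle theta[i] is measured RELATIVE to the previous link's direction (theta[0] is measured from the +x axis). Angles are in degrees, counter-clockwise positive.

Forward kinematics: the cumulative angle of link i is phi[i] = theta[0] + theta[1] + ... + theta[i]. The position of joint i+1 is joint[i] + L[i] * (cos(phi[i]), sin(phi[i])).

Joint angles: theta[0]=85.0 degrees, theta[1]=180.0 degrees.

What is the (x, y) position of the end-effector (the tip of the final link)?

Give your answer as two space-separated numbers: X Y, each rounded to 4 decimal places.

joint[0] = (0.0000, 0.0000)  (base)
link 0: phi[0] = 85 = 85 deg
  cos(85 deg) = 0.0872, sin(85 deg) = 0.9962
  joint[1] = (0.0000, 0.0000) + 3.9 * (0.0872, 0.9962) = (0.0000 + 0.3399, 0.0000 + 3.8852) = (0.3399, 3.8852)
link 1: phi[1] = 85 + 180 = 265 deg
  cos(265 deg) = -0.0872, sin(265 deg) = -0.9962
  joint[2] = (0.3399, 3.8852) + 8 * (-0.0872, -0.9962) = (0.3399 + -0.6972, 3.8852 + -7.9696) = (-0.3573, -4.0844)
End effector: (-0.3573, -4.0844)

Answer: -0.3573 -4.0844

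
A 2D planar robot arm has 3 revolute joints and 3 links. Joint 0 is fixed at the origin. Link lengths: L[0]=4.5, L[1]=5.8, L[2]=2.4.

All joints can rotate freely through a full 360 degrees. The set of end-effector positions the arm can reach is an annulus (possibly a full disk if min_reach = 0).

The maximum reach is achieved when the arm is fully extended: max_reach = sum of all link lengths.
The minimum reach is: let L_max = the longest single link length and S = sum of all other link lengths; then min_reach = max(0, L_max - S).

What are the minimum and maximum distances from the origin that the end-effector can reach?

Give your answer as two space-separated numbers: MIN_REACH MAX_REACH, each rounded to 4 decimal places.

Answer: 0.0000 12.7000

Derivation:
Link lengths: [4.5, 5.8, 2.4]
max_reach = 4.5 + 5.8 + 2.4 = 12.7
L_max = max([4.5, 5.8, 2.4]) = 5.8
S (sum of others) = 12.7 - 5.8 = 6.9
min_reach = max(0, 5.8 - 6.9) = max(0, -1.1) = 0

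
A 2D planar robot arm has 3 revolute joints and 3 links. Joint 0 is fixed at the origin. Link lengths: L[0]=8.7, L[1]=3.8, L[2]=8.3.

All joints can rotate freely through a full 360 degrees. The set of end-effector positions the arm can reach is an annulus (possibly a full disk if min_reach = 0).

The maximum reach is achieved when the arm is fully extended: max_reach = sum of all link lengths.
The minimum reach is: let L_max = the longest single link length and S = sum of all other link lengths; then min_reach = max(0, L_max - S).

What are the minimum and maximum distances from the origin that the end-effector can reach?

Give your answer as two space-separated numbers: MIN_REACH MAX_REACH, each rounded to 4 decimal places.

Link lengths: [8.7, 3.8, 8.3]
max_reach = 8.7 + 3.8 + 8.3 = 20.8
L_max = max([8.7, 3.8, 8.3]) = 8.7
S (sum of others) = 20.8 - 8.7 = 12.1
min_reach = max(0, 8.7 - 12.1) = max(0, -3.4) = 0

Answer: 0.0000 20.8000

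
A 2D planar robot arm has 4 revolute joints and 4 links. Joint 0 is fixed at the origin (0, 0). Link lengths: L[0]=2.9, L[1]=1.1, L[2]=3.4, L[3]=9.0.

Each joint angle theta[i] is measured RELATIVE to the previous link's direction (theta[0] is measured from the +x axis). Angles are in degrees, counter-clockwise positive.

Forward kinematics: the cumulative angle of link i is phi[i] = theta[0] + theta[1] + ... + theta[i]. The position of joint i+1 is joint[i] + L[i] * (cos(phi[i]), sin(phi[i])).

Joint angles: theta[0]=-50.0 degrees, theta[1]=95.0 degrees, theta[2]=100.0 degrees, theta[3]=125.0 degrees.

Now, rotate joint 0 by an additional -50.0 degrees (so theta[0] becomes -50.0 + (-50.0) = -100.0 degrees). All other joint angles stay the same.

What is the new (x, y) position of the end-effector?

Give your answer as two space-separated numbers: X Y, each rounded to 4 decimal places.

Answer: -6.5985 -5.3498

Derivation:
joint[0] = (0.0000, 0.0000)  (base)
link 0: phi[0] = -100 = -100 deg
  cos(-100 deg) = -0.1736, sin(-100 deg) = -0.9848
  joint[1] = (0.0000, 0.0000) + 2.9 * (-0.1736, -0.9848) = (0.0000 + -0.5036, 0.0000 + -2.8559) = (-0.5036, -2.8559)
link 1: phi[1] = -100 + 95 = -5 deg
  cos(-5 deg) = 0.9962, sin(-5 deg) = -0.0872
  joint[2] = (-0.5036, -2.8559) + 1.1 * (0.9962, -0.0872) = (-0.5036 + 1.0958, -2.8559 + -0.0959) = (0.5922, -2.9518)
link 2: phi[2] = -100 + 95 + 100 = 95 deg
  cos(95 deg) = -0.0872, sin(95 deg) = 0.9962
  joint[3] = (0.5922, -2.9518) + 3.4 * (-0.0872, 0.9962) = (0.5922 + -0.2963, -2.9518 + 3.3871) = (0.2959, 0.4352)
link 3: phi[3] = -100 + 95 + 100 + 125 = 220 deg
  cos(220 deg) = -0.7660, sin(220 deg) = -0.6428
  joint[4] = (0.2959, 0.4352) + 9 * (-0.7660, -0.6428) = (0.2959 + -6.8944, 0.4352 + -5.7851) = (-6.5985, -5.3498)
End effector: (-6.5985, -5.3498)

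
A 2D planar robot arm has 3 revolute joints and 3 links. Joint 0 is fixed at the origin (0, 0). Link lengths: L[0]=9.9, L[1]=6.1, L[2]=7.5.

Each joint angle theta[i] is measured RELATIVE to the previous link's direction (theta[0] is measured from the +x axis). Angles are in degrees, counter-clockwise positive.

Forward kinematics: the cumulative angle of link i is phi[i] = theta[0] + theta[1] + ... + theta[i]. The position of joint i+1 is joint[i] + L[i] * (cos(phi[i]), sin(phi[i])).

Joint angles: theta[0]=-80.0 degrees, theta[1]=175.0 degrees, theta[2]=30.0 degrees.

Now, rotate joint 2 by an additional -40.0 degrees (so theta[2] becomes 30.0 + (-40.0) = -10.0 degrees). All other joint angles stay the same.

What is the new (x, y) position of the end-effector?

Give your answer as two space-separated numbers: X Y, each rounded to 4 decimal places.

Answer: 1.8411 3.7987

Derivation:
joint[0] = (0.0000, 0.0000)  (base)
link 0: phi[0] = -80 = -80 deg
  cos(-80 deg) = 0.1736, sin(-80 deg) = -0.9848
  joint[1] = (0.0000, 0.0000) + 9.9 * (0.1736, -0.9848) = (0.0000 + 1.7191, 0.0000 + -9.7496) = (1.7191, -9.7496)
link 1: phi[1] = -80 + 175 = 95 deg
  cos(95 deg) = -0.0872, sin(95 deg) = 0.9962
  joint[2] = (1.7191, -9.7496) + 6.1 * (-0.0872, 0.9962) = (1.7191 + -0.5317, -9.7496 + 6.0768) = (1.1875, -3.6728)
link 2: phi[2] = -80 + 175 + -10 = 85 deg
  cos(85 deg) = 0.0872, sin(85 deg) = 0.9962
  joint[3] = (1.1875, -3.6728) + 7.5 * (0.0872, 0.9962) = (1.1875 + 0.6537, -3.6728 + 7.4715) = (1.8411, 3.7987)
End effector: (1.8411, 3.7987)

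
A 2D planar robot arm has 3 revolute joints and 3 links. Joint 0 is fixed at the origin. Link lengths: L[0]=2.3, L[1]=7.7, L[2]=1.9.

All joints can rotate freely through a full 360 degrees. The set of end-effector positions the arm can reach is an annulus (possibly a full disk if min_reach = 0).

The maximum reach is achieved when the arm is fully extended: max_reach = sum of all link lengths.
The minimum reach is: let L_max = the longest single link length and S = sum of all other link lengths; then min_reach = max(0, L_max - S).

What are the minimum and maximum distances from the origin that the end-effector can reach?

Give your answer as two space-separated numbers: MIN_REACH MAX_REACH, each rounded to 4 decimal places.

Link lengths: [2.3, 7.7, 1.9]
max_reach = 2.3 + 7.7 + 1.9 = 11.9
L_max = max([2.3, 7.7, 1.9]) = 7.7
S (sum of others) = 11.9 - 7.7 = 4.2
min_reach = max(0, 7.7 - 4.2) = max(0, 3.5) = 3.5

Answer: 3.5000 11.9000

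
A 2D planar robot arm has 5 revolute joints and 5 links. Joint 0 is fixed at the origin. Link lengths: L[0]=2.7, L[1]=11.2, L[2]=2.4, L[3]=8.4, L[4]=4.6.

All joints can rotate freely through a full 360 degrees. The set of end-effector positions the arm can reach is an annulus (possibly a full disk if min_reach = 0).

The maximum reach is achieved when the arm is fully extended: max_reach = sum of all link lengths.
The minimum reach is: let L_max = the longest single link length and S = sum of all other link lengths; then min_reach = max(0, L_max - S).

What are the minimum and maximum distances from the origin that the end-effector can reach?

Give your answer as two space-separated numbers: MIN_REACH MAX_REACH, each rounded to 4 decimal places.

Link lengths: [2.7, 11.2, 2.4, 8.4, 4.6]
max_reach = 2.7 + 11.2 + 2.4 + 8.4 + 4.6 = 29.3
L_max = max([2.7, 11.2, 2.4, 8.4, 4.6]) = 11.2
S (sum of others) = 29.3 - 11.2 = 18.1
min_reach = max(0, 11.2 - 18.1) = max(0, -6.9) = 0

Answer: 0.0000 29.3000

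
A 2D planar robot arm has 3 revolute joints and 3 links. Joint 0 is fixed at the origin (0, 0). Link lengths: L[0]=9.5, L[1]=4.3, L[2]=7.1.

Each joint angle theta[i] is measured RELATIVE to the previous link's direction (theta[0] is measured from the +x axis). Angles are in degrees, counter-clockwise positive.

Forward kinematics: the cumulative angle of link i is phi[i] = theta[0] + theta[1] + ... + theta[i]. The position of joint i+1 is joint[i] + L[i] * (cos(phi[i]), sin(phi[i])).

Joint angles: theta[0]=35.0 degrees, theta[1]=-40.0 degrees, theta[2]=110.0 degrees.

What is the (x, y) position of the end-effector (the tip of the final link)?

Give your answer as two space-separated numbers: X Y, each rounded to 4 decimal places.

Answer: 10.2280 11.9323

Derivation:
joint[0] = (0.0000, 0.0000)  (base)
link 0: phi[0] = 35 = 35 deg
  cos(35 deg) = 0.8192, sin(35 deg) = 0.5736
  joint[1] = (0.0000, 0.0000) + 9.5 * (0.8192, 0.5736) = (0.0000 + 7.7819, 0.0000 + 5.4490) = (7.7819, 5.4490)
link 1: phi[1] = 35 + -40 = -5 deg
  cos(-5 deg) = 0.9962, sin(-5 deg) = -0.0872
  joint[2] = (7.7819, 5.4490) + 4.3 * (0.9962, -0.0872) = (7.7819 + 4.2836, 5.4490 + -0.3748) = (12.0656, 5.0742)
link 2: phi[2] = 35 + -40 + 110 = 105 deg
  cos(105 deg) = -0.2588, sin(105 deg) = 0.9659
  joint[3] = (12.0656, 5.0742) + 7.1 * (-0.2588, 0.9659) = (12.0656 + -1.8376, 5.0742 + 6.8581) = (10.2280, 11.9323)
End effector: (10.2280, 11.9323)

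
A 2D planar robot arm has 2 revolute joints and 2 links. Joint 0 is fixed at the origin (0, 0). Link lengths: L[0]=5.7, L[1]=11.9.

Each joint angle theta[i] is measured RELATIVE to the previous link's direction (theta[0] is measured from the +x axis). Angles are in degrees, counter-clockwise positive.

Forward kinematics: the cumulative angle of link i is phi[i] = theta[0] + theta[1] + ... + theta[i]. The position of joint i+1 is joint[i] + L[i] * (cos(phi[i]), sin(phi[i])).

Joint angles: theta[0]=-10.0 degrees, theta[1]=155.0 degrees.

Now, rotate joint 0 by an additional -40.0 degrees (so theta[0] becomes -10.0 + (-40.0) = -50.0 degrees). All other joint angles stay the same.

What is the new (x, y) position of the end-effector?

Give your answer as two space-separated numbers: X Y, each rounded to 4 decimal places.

joint[0] = (0.0000, 0.0000)  (base)
link 0: phi[0] = -50 = -50 deg
  cos(-50 deg) = 0.6428, sin(-50 deg) = -0.7660
  joint[1] = (0.0000, 0.0000) + 5.7 * (0.6428, -0.7660) = (0.0000 + 3.6639, 0.0000 + -4.3665) = (3.6639, -4.3665)
link 1: phi[1] = -50 + 155 = 105 deg
  cos(105 deg) = -0.2588, sin(105 deg) = 0.9659
  joint[2] = (3.6639, -4.3665) + 11.9 * (-0.2588, 0.9659) = (3.6639 + -3.0799, -4.3665 + 11.4945) = (0.5839, 7.1281)
End effector: (0.5839, 7.1281)

Answer: 0.5839 7.1281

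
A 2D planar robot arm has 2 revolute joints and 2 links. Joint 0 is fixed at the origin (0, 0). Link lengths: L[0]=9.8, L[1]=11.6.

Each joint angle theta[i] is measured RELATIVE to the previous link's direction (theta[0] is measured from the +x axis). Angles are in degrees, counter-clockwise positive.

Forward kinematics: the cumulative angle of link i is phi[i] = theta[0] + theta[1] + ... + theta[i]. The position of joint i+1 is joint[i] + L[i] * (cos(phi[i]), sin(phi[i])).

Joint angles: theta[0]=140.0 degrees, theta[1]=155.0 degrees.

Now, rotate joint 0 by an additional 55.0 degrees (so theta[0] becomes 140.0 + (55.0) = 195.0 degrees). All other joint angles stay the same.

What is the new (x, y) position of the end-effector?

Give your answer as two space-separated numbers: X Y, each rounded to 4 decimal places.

Answer: 1.9577 -4.5507

Derivation:
joint[0] = (0.0000, 0.0000)  (base)
link 0: phi[0] = 195 = 195 deg
  cos(195 deg) = -0.9659, sin(195 deg) = -0.2588
  joint[1] = (0.0000, 0.0000) + 9.8 * (-0.9659, -0.2588) = (0.0000 + -9.4661, 0.0000 + -2.5364) = (-9.4661, -2.5364)
link 1: phi[1] = 195 + 155 = 350 deg
  cos(350 deg) = 0.9848, sin(350 deg) = -0.1736
  joint[2] = (-9.4661, -2.5364) + 11.6 * (0.9848, -0.1736) = (-9.4661 + 11.4238, -2.5364 + -2.0143) = (1.9577, -4.5507)
End effector: (1.9577, -4.5507)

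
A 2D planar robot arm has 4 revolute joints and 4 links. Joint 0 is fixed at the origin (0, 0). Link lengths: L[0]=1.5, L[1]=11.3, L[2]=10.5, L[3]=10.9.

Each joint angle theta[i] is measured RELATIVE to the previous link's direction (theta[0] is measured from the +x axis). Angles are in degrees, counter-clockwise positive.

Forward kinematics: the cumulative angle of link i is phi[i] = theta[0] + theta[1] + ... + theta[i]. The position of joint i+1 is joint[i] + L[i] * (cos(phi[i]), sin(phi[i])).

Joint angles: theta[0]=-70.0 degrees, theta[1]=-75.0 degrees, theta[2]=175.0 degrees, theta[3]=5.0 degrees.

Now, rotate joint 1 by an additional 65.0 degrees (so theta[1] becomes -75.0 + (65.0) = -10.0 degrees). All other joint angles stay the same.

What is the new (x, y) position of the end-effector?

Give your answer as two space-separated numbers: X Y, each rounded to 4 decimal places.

Answer: -0.3326 8.6566

Derivation:
joint[0] = (0.0000, 0.0000)  (base)
link 0: phi[0] = -70 = -70 deg
  cos(-70 deg) = 0.3420, sin(-70 deg) = -0.9397
  joint[1] = (0.0000, 0.0000) + 1.5 * (0.3420, -0.9397) = (0.0000 + 0.5130, 0.0000 + -1.4095) = (0.5130, -1.4095)
link 1: phi[1] = -70 + -10 = -80 deg
  cos(-80 deg) = 0.1736, sin(-80 deg) = -0.9848
  joint[2] = (0.5130, -1.4095) + 11.3 * (0.1736, -0.9848) = (0.5130 + 1.9622, -1.4095 + -11.1283) = (2.4753, -12.5379)
link 2: phi[2] = -70 + -10 + 175 = 95 deg
  cos(95 deg) = -0.0872, sin(95 deg) = 0.9962
  joint[3] = (2.4753, -12.5379) + 10.5 * (-0.0872, 0.9962) = (2.4753 + -0.9151, -12.5379 + 10.4600) = (1.5601, -2.0778)
link 3: phi[3] = -70 + -10 + 175 + 5 = 100 deg
  cos(100 deg) = -0.1736, sin(100 deg) = 0.9848
  joint[4] = (1.5601, -2.0778) + 10.9 * (-0.1736, 0.9848) = (1.5601 + -1.8928, -2.0778 + 10.7344) = (-0.3326, 8.6566)
End effector: (-0.3326, 8.6566)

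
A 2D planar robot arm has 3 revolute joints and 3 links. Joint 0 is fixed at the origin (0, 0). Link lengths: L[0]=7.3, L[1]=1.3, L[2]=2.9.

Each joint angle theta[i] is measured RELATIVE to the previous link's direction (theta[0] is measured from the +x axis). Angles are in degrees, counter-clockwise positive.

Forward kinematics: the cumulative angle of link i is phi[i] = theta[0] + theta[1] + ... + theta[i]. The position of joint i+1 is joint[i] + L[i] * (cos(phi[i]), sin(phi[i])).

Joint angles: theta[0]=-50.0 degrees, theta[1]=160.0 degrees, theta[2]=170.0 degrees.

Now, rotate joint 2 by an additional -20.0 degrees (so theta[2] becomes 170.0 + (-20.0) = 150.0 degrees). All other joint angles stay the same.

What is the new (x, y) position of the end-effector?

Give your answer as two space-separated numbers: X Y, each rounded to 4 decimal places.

joint[0] = (0.0000, 0.0000)  (base)
link 0: phi[0] = -50 = -50 deg
  cos(-50 deg) = 0.6428, sin(-50 deg) = -0.7660
  joint[1] = (0.0000, 0.0000) + 7.3 * (0.6428, -0.7660) = (0.0000 + 4.6923, 0.0000 + -5.5921) = (4.6923, -5.5921)
link 1: phi[1] = -50 + 160 = 110 deg
  cos(110 deg) = -0.3420, sin(110 deg) = 0.9397
  joint[2] = (4.6923, -5.5921) + 1.3 * (-0.3420, 0.9397) = (4.6923 + -0.4446, -5.5921 + 1.2216) = (4.2477, -4.3705)
link 2: phi[2] = -50 + 160 + 150 = 260 deg
  cos(260 deg) = -0.1736, sin(260 deg) = -0.9848
  joint[3] = (4.2477, -4.3705) + 2.9 * (-0.1736, -0.9848) = (4.2477 + -0.5036, -4.3705 + -2.8559) = (3.7441, -7.2265)
End effector: (3.7441, -7.2265)

Answer: 3.7441 -7.2265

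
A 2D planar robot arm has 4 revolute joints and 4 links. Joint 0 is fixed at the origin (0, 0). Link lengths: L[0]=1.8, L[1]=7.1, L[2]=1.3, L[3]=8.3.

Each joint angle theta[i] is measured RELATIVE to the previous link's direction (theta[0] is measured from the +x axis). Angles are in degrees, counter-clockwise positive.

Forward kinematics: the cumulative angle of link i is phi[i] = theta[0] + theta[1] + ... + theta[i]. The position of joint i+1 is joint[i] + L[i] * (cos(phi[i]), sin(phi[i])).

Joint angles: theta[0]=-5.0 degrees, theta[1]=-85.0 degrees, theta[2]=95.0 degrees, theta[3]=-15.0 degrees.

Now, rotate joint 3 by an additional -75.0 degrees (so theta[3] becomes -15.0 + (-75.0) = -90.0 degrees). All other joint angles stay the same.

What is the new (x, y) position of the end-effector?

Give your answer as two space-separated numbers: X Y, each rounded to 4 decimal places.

Answer: 3.8116 -15.4120

Derivation:
joint[0] = (0.0000, 0.0000)  (base)
link 0: phi[0] = -5 = -5 deg
  cos(-5 deg) = 0.9962, sin(-5 deg) = -0.0872
  joint[1] = (0.0000, 0.0000) + 1.8 * (0.9962, -0.0872) = (0.0000 + 1.7932, 0.0000 + -0.1569) = (1.7932, -0.1569)
link 1: phi[1] = -5 + -85 = -90 deg
  cos(-90 deg) = 0.0000, sin(-90 deg) = -1.0000
  joint[2] = (1.7932, -0.1569) + 7.1 * (0.0000, -1.0000) = (1.7932 + 0.0000, -0.1569 + -7.1000) = (1.7932, -7.2569)
link 2: phi[2] = -5 + -85 + 95 = 5 deg
  cos(5 deg) = 0.9962, sin(5 deg) = 0.0872
  joint[3] = (1.7932, -7.2569) + 1.3 * (0.9962, 0.0872) = (1.7932 + 1.2951, -7.2569 + 0.1133) = (3.0882, -7.1436)
link 3: phi[3] = -5 + -85 + 95 + -90 = -85 deg
  cos(-85 deg) = 0.0872, sin(-85 deg) = -0.9962
  joint[4] = (3.0882, -7.1436) + 8.3 * (0.0872, -0.9962) = (3.0882 + 0.7234, -7.1436 + -8.2684) = (3.8116, -15.4120)
End effector: (3.8116, -15.4120)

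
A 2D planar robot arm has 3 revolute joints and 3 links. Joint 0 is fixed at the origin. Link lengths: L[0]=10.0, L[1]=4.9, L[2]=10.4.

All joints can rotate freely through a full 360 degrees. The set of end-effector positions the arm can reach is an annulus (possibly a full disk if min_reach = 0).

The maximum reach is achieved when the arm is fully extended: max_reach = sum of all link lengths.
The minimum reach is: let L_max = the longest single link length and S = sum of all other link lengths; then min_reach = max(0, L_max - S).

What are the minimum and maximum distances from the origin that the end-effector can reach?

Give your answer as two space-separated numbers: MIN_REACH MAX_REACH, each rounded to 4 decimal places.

Answer: 0.0000 25.3000

Derivation:
Link lengths: [10.0, 4.9, 10.4]
max_reach = 10 + 4.9 + 10.4 = 25.3
L_max = max([10.0, 4.9, 10.4]) = 10.4
S (sum of others) = 25.3 - 10.4 = 14.9
min_reach = max(0, 10.4 - 14.9) = max(0, -4.5) = 0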